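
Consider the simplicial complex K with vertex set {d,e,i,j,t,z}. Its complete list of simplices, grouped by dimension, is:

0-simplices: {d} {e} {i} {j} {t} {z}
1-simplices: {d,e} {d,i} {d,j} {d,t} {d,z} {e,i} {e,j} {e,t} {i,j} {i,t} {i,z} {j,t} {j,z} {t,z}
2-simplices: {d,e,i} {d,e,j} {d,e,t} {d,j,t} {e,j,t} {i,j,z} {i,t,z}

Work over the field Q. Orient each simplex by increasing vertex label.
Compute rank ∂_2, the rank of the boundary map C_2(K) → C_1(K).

n_0=6 n_1=14 n_2=7  [Q]
∂1: piv[de,di,dj,dt,dz] rk=5  ker:ei,ej,et,ij,it,iz,jt,jz,tz
∂2: piv[dei,dej,det,djt,ijz,itz] rk=6  ker:ejt
rk∂_2=6

rank∂_2=6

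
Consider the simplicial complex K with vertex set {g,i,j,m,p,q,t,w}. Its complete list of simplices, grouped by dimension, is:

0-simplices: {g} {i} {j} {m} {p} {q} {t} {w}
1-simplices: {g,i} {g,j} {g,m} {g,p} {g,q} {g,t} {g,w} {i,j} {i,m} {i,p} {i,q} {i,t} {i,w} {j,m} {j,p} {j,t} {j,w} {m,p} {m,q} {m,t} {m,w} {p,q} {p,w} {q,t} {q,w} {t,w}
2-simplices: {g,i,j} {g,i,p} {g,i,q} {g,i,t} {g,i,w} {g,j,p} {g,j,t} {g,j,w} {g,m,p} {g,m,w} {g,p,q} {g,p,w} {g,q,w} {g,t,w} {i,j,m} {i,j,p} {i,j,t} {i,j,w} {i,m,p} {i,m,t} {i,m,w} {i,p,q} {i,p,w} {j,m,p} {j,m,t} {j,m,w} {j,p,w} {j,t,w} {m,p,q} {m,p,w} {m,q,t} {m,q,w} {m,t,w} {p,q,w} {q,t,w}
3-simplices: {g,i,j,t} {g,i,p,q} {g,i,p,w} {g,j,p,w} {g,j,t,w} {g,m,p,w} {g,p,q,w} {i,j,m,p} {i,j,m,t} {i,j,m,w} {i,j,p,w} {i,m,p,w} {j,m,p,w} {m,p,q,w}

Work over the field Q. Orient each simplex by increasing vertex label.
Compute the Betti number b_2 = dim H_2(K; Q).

n_0=8 n_1=26 n_2=35 n_3=14  [Q]
∂1: piv[gi,gj,gm,gp,gq,gt,gw] rk=7  ker:ij,im,ip,iq,it,iw,jm,jp,jt,jw,mp,mq,mt,mw,pq,pw,qt,qw,tw
∂2: piv[gij,gip,giq,git,giw,gjp,gjt,gjw,gmp,gmw,gpq,gpw,gqw,gtw,ijm,imp,imt,mpq,mqt] rk=19  ker:ijp,ijt,ijw,imw,ipq,ipw,jmp,jmt,jmw,jpw,jtw,mpw,mqw,mtw,pqw,qtw
∂3: piv[gijt,gipq,gipw,gjpw,gjtw,gmpw,gpqw,ijmp,ijmt,ijmw,ijpw,impw,mpqw] rk=13  ker:jmpw
b_2=(35−19)−13=3

b_2=3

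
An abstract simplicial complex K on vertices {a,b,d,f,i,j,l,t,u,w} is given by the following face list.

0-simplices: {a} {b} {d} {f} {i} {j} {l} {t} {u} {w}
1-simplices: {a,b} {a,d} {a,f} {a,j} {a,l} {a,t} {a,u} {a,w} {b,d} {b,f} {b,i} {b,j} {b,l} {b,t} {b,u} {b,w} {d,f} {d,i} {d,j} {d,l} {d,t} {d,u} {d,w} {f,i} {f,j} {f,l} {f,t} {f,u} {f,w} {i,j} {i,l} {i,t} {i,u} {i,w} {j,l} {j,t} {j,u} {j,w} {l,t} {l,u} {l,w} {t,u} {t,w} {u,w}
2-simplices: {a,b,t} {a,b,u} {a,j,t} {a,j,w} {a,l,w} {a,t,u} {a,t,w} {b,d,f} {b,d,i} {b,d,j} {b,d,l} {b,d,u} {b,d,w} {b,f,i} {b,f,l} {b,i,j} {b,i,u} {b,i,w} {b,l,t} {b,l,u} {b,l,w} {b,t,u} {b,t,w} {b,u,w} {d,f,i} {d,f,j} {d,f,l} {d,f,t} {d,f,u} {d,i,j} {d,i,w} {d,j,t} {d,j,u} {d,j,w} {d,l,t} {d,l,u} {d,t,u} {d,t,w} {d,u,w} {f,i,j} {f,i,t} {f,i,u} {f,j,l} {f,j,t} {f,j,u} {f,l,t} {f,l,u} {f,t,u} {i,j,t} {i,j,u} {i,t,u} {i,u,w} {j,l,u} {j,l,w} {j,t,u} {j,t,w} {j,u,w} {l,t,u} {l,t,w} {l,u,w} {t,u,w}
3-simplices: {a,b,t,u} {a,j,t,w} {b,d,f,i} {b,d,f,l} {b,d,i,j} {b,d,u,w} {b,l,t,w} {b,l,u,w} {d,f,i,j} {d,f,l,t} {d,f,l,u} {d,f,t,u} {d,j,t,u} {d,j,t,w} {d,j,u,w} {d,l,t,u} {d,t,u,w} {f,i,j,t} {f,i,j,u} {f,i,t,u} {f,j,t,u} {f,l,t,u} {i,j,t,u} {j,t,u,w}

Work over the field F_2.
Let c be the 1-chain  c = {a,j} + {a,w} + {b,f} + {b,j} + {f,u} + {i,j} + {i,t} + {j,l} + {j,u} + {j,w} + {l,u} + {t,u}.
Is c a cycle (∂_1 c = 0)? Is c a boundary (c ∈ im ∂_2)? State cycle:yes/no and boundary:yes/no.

cycle:yes boundary:yes

n_0=10 n_1=44 n_2=61 n_3=24  [Z2]
∂1: piv[ab,ad,af,aj,al,at,au,aw,bi] rk=9  ker:bd,bf,bj,bl,bt,bu,bw,df,di,dj,dl,dt,du,dw,fi,fj,fl,ft,fu,fw,ij,il,it,iu,iw,jl,jt,ju,jw,lt,lu,lw,tu,tw,uw
∂2: piv[abt,abu,ajt,ajw,alw,atu,atw,bdf,bdi,bdj,bdl,bdu,bdw,bfi,bfl,bij,biu,biw,blt,blu,blw,btw,buw,dfj,dft,dfu,djt,dju,djw,fit,fjl] rk=31  ker:btu,dfi,dfl,dij,diw,dlt,dlu,dtu,dtw,duw,fij,fiu,fjt,fju,flt,flu,ftu,ijt,iju,itu,iuw,jlu,jlw,jtu,jtw,juw,ltu,ltw,luw,tuw
∂3: piv[abtu,ajtw,bdfi,bdfl,bdij,bduw,bltw,bluw,dfij,dflt,dflu,dftu,djtu,djtw,djuw,dltu,dtuw,fijt,fiju,fitu,fjtu] rk=21  ker:fltu,ijtu,jtuw
∂1c = 0
c vs im∂2: reduces to 0 ⇒ boundary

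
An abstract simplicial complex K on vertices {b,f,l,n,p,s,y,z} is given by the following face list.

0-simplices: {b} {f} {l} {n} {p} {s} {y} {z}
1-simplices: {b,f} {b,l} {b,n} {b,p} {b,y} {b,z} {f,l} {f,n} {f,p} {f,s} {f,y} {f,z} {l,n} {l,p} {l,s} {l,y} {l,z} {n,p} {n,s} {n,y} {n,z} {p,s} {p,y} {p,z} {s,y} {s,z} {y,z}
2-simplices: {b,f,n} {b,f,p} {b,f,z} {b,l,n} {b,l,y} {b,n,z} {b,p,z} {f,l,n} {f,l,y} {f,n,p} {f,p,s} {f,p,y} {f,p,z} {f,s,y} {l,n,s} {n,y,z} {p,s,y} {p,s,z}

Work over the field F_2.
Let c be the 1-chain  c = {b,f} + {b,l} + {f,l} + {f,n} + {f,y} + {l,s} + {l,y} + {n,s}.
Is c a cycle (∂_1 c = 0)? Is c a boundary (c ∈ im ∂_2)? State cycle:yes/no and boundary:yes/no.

n_0=8 n_1=27 n_2=18  [Z2]
∂1: piv[bf,bl,bn,bp,by,bz,fs] rk=7  ker:fl,fn,fp,fy,fz,ln,lp,ls,ly,lz,np,ns,ny,nz,ps,py,pz,sy,sz,yz
∂2: piv[bfn,bfp,bfz,bln,bly,bnz,bpz,fln,fly,fnp,fps,fpy,fsy,lns,nyz,psz] rk=16  ker:fpz,psy
∂1c = 0
c vs im∂2: reduces to 0 ⇒ boundary

cycle:yes boundary:yes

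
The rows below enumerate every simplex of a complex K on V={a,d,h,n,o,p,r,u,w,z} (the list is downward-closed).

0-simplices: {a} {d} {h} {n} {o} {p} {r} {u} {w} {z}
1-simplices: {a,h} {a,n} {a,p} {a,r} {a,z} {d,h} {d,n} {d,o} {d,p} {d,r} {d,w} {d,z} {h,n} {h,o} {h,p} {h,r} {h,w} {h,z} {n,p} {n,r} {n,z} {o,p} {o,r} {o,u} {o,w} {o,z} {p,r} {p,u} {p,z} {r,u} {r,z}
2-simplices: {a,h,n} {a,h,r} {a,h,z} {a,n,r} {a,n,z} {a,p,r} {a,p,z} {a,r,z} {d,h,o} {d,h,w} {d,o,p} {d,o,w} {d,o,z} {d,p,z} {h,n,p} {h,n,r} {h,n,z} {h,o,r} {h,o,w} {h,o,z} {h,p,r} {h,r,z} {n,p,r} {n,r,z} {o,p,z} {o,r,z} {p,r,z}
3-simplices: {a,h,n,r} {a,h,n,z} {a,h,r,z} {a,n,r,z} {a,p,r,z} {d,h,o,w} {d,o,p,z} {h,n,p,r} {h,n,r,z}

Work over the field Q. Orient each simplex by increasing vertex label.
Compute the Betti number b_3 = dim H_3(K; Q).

n_0=10 n_1=31 n_2=27 n_3=9  [Q]
∂1: piv[ah,an,ap,ar,az,dh,do,dw,ou] rk=9  ker:dn,dp,dr,dz,hn,ho,hp,hr,hw,hz,np,nr,nz,op,or,ow,oz,pr,pu,pz,ru,rz
∂2: piv[ahn,ahr,ahz,anr,anz,apr,apz,arz,dho,dhw,dop,dow,doz,dpz,hnp,hor,hoz,hpr] rk=18  ker:hnr,hnz,how,hrz,npr,nrz,opz,orz,prz
∂3: piv[ahnr,ahnz,ahrz,anrz,aprz,dhow,dopz,hnpr] rk=8  ker:hnrz
b_3=(9−8)−0=1

b_3=1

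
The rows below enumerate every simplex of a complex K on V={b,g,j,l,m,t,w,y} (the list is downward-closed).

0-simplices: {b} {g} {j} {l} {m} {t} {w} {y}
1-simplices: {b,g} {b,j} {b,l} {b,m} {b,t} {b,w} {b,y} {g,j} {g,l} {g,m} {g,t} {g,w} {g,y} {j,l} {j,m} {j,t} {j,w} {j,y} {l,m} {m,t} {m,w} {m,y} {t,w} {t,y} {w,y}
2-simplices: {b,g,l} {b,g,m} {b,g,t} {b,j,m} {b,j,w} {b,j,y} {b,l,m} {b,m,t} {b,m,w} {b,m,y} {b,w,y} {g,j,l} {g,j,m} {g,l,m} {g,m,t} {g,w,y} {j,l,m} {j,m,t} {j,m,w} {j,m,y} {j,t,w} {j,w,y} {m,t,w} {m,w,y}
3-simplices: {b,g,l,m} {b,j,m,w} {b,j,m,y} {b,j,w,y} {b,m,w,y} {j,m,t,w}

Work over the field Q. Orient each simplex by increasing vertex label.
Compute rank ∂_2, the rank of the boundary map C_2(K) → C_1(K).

n_0=8 n_1=25 n_2=24 n_3=6  [Q]
∂1: piv[bg,bj,bl,bm,bt,bw,by] rk=7  ker:gj,gl,gm,gt,gw,gy,jl,jm,jt,jw,jy,lm,mt,mw,my,tw,ty,wy
∂2: piv[bgl,bgm,bgt,bjm,bjw,bjy,blm,bmt,bmw,bmy,bwy,gjl,gjm,gwy,jmt,jtw] rk=16  ker:glm,gmt,jlm,jmw,jmy,jwy,mtw,mwy
∂3: piv[bglm,bjmw,bjmy,bjwy,bmwy,jmtw] rk=6
rk∂_2=16

rank∂_2=16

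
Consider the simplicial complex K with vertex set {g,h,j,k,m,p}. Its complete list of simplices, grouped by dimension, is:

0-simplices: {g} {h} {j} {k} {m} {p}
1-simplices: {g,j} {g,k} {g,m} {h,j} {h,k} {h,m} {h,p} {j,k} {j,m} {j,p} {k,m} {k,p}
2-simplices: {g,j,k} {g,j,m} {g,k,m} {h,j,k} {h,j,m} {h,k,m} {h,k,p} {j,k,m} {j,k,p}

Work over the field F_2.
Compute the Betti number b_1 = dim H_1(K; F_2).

n_0=6 n_1=12 n_2=9  [Z2]
∂1: piv[gj,gk,gm,hj,hp] rk=5  ker:hk,hm,jk,jm,jp,km,kp
∂2: piv[gjk,gjm,gkm,hjk,hjm,hkp,jkp] rk=7  ker:hkm,jkm
b_1=(12−5)−7=0

b_1=0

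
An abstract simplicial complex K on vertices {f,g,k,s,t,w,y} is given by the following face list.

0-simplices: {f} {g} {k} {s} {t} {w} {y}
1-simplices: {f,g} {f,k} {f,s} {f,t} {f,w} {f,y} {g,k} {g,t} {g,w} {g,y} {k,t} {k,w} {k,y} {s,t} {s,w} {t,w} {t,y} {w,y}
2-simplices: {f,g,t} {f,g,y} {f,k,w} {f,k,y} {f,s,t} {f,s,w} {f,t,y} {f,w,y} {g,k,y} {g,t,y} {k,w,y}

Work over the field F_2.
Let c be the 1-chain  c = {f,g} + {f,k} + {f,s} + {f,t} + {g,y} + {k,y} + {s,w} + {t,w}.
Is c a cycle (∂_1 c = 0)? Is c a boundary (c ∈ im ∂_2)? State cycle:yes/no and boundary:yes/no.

cycle:yes boundary:no

n_0=7 n_1=18 n_2=11  [Z2]
∂1: piv[fg,fk,fs,ft,fw,fy] rk=6  ker:gk,gt,gw,gy,kt,kw,ky,st,sw,tw,ty,wy
∂2: piv[fgt,fgy,fkw,fky,fst,fsw,fty,fwy,gky] rk=9  ker:gty,kwy
∂1c = 0
c vs im∂2: residual ≠ 0 ⇒ not boundary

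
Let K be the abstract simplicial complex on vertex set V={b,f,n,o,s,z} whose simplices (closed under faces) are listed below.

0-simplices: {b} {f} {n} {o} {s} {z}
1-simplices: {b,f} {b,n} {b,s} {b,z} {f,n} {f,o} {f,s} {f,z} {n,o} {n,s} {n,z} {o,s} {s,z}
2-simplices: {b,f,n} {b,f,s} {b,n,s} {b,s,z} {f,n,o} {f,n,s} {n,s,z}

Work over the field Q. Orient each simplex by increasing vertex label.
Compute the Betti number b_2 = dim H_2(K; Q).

n_0=6 n_1=13 n_2=7  [Q]
∂1: piv[bf,bn,bs,bz,fo] rk=5  ker:fn,fs,fz,no,ns,nz,os,sz
∂2: piv[bfn,bfs,bns,bsz,fno,nsz] rk=6  ker:fns
b_2=(7−6)−0=1

b_2=1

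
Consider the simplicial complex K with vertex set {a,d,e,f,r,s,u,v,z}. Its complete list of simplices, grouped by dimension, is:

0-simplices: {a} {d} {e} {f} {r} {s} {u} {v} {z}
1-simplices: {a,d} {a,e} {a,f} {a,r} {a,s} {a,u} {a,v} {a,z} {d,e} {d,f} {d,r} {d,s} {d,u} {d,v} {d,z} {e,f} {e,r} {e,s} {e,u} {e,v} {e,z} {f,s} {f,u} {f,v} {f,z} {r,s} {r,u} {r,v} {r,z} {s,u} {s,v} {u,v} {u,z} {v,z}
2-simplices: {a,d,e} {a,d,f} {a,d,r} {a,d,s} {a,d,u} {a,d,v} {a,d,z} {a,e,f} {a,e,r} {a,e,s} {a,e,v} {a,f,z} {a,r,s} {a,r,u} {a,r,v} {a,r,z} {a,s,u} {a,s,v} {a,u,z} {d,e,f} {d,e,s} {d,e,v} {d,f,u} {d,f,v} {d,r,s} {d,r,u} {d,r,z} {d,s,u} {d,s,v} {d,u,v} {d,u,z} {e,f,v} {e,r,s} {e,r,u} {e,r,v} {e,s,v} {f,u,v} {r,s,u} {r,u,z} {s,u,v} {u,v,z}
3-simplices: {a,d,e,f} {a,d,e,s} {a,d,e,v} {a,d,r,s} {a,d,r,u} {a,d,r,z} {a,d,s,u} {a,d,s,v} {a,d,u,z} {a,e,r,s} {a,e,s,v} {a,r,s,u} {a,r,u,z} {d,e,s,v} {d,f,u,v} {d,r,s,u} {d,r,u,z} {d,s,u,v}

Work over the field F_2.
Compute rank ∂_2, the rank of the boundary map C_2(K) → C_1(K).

n_0=9 n_1=34 n_2=41 n_3=18  [Z2]
∂1: piv[ad,ae,af,ar,as,au,av,az] rk=8  ker:de,df,dr,ds,du,dv,dz,ef,er,es,eu,ev,ez,fs,fu,fv,fz,rs,ru,rv,rz,su,sv,uv,uz,vz
∂2: piv[ade,adf,adr,ads,adu,adv,adz,aef,aer,aes,aev,afz,ars,aru,arv,arz,asu,asv,auz,dfu,dfv,duv,eru,uvz] rk=24  ker:def,des,dev,drs,dru,drz,dsu,dsv,duz,efv,ers,erv,esv,fuv,rsu,ruz,suv
∂3: piv[adef,ades,adev,adrs,adru,adrz,adsu,adsv,aduz,aers,aesv,arsu,aruz,dfuv,dsuv] rk=15  ker:desv,drsu,druz
rk∂_2=24

rank∂_2=24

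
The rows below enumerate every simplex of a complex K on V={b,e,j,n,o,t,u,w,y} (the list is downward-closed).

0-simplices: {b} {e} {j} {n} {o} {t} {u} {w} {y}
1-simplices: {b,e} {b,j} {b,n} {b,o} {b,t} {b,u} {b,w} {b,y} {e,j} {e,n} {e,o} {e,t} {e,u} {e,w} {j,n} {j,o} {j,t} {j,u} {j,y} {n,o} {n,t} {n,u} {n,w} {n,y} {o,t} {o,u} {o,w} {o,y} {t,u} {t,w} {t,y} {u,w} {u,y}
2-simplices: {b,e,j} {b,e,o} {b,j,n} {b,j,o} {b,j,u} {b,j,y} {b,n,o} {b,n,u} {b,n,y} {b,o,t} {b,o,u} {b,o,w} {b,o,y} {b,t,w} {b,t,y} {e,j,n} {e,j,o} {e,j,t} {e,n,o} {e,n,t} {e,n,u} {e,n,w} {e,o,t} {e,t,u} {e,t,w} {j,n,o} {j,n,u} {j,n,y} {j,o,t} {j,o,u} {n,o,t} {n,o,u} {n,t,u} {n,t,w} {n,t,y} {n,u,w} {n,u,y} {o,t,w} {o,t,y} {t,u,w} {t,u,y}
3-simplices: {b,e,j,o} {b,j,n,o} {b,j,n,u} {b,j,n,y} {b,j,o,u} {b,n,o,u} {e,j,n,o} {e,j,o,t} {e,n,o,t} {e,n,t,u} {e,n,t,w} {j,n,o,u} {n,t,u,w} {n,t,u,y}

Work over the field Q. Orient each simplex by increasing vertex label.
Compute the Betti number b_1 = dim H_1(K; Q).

n_0=9 n_1=33 n_2=41 n_3=14  [Q]
∂1: piv[be,bj,bn,bo,bt,bu,bw,by] rk=8  ker:ej,en,eo,et,eu,ew,jn,jo,jt,ju,jy,no,nt,nu,nw,ny,ot,ou,ow,oy,tu,tw,ty,uw,uy
∂2: piv[bej,beo,bjn,bjo,bju,bjy,bno,bnu,bny,bot,bou,bow,boy,btw,bty,ejn,ejt,ent,enu,enw,eot,etu,etw,nuw,nuy] rk=25  ker:ejo,eno,jno,jnu,jny,jot,jou,not,nou,ntu,ntw,nty,otw,oty,tuw,tuy
∂3: piv[bejo,bjno,bjnu,bjny,bjou,bnou,ejno,ejot,enot,entu,entw,ntuw,ntuy] rk=13  ker:jnou
b_1=(33−8)−25=0

b_1=0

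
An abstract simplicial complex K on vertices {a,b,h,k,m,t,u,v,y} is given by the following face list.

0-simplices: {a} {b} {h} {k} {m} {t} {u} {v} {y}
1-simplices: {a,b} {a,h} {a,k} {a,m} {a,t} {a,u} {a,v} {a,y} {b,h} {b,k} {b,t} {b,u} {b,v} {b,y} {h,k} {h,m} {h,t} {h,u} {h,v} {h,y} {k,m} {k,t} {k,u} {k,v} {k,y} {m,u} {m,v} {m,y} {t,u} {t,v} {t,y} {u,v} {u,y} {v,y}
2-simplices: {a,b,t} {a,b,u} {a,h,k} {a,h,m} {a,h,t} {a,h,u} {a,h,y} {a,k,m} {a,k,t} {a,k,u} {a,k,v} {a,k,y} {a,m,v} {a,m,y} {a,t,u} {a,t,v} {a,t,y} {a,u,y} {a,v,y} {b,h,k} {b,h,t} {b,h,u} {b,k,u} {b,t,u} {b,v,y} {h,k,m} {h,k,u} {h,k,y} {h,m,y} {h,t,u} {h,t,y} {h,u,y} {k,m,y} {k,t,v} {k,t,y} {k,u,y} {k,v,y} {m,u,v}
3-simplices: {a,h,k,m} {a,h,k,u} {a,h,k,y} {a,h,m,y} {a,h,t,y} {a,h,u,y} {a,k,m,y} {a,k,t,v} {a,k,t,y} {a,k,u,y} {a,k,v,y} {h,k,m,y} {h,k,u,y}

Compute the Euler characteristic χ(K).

χ(K)=0

n_0=9 n_1=34 n_2=38 n_3=13
χ=+9−34+38−13=0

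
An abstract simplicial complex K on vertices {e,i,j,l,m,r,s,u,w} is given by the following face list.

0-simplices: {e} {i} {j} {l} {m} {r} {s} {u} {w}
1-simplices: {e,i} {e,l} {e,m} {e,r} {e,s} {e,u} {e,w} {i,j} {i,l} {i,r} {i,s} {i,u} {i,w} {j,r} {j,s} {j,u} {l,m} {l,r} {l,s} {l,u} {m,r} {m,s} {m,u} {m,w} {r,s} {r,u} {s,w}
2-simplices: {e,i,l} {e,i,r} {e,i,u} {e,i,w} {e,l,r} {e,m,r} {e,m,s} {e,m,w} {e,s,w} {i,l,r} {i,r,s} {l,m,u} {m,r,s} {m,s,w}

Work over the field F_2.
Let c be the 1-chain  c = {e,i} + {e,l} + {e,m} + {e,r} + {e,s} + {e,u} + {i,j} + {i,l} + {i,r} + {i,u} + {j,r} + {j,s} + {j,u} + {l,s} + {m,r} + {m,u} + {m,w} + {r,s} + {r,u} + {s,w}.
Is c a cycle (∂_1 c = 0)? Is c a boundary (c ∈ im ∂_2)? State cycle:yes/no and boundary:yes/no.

n_0=9 n_1=27 n_2=14  [Z2]
∂1: piv[ei,el,em,er,es,eu,ew,ij] rk=8  ker:il,ir,is,iu,iw,jr,js,ju,lm,lr,ls,lu,mr,ms,mu,mw,rs,ru,sw
∂2: piv[eil,eir,eiu,eiw,elr,emr,ems,emw,esw,irs,lmu,mrs] rk=12  ker:ilr,msw
∂1c = {i} + {l} + {s} + {u}

cycle:no boundary:no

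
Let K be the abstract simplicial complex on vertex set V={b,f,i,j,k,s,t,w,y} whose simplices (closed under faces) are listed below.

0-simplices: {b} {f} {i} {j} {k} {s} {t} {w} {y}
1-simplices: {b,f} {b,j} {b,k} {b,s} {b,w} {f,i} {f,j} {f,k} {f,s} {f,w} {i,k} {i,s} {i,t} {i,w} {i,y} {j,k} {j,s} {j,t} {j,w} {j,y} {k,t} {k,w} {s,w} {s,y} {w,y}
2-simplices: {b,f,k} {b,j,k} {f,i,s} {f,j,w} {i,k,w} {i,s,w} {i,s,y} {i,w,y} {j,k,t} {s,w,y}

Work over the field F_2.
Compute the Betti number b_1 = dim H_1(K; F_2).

n_0=9 n_1=25 n_2=10  [Z2]
∂1: piv[bf,bj,bk,bs,bw,fi,it,iy] rk=8  ker:fj,fk,fs,fw,ik,is,iw,jk,js,jt,jw,jy,kt,kw,sw,sy,wy
∂2: piv[bfk,bjk,fis,fjw,ikw,isw,isy,iwy,jkt] rk=9  ker:swy
b_1=(25−8)−9=8

b_1=8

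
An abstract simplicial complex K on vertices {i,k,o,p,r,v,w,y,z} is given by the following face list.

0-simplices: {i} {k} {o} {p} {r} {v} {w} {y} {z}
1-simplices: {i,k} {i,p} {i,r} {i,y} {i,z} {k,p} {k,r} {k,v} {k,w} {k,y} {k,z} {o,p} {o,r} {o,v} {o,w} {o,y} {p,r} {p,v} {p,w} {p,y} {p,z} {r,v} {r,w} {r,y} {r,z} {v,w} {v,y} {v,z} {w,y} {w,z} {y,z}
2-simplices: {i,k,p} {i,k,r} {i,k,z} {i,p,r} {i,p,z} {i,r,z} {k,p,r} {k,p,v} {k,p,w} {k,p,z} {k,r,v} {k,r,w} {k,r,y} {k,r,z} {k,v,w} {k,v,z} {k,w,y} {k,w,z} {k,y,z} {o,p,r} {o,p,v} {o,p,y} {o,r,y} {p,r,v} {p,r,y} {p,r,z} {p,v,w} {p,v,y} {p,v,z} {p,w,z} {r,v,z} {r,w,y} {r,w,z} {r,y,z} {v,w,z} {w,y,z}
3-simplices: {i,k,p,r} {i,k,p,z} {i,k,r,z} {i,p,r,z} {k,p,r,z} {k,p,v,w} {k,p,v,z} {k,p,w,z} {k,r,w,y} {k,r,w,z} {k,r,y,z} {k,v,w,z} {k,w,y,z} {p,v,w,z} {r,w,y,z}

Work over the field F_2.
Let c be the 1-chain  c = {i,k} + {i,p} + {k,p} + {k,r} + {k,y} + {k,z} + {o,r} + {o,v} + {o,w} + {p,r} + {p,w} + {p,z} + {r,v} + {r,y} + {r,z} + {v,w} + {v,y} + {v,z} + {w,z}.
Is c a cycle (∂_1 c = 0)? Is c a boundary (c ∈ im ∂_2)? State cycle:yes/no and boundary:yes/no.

cycle:no boundary:no

n_0=9 n_1=31 n_2=36 n_3=15  [Z2]
∂1: piv[ik,ip,ir,iy,iz,kv,kw,op] rk=8  ker:kp,kr,ky,kz,or,ov,ow,oy,pr,pv,pw,py,pz,rv,rw,ry,rz,vw,vy,vz,wy,wz,yz
∂2: piv[ikp,ikr,ikz,ipr,ipz,irz,kpv,kpw,krv,krw,kry,kvw,kvz,kwy,kwz,kyz,opr,opv,opy,ory,pvy] rk=21  ker:kpr,kpz,krz,prv,pry,prz,pvw,pvz,pwz,rvz,rwy,rwz,ryz,vwz,wyz
∂3: piv[ikpr,ikpz,ikrz,iprz,kpvw,kpvz,kpwz,krwy,krwz,kryz,kvwz,kwyz] rk=12  ker:kprz,pvwz,rwyz
∂1c = {k} + {o} + {p} + {v} + {y} + {z}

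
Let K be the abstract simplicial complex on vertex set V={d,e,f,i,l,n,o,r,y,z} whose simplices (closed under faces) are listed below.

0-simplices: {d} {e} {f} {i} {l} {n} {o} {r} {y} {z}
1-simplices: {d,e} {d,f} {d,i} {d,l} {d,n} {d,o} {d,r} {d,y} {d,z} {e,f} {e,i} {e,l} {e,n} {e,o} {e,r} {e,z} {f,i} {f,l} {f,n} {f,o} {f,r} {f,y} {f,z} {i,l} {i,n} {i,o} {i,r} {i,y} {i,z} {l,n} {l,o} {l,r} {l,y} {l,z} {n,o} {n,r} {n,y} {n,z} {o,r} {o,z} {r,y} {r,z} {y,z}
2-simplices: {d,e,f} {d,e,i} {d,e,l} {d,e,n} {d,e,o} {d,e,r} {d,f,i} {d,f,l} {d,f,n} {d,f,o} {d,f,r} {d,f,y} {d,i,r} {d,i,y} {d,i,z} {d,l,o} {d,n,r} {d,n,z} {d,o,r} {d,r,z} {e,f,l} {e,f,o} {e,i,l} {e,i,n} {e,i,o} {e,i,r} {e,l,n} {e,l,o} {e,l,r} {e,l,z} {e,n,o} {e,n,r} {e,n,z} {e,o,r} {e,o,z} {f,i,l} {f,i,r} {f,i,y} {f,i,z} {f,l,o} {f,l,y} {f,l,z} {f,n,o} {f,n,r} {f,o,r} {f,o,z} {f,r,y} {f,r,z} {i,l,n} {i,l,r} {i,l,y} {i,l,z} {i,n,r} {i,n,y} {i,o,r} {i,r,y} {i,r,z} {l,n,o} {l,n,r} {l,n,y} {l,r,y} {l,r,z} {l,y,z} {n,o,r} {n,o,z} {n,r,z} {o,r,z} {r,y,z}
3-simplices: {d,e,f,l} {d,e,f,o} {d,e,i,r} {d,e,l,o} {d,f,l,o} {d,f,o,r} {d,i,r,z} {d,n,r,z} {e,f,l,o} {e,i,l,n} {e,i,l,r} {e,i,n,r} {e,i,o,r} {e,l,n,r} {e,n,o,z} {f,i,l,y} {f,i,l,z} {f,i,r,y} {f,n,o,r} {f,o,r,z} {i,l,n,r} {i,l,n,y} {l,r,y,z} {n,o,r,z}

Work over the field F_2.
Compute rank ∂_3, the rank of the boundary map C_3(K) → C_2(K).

n_0=10 n_1=43 n_2=68 n_3=24  [Z2]
∂1: piv[de,df,di,dl,dn,do,dr,dy,dz] rk=9  ker:ef,ei,el,en,eo,er,ez,fi,fl,fn,fo,fr,fy,fz,il,in,io,ir,iy,iz,ln,lo,lr,ly,lz,no,nr,ny,nz,or,oz,ry,rz,yz
∂2: piv[def,dei,del,den,deo,der,dfi,dfl,dfn,dfo,dfr,dfy,dir,diy,diz,dlo,dnr,dnz,dor,drz,eil,ein,eio,eln,elr,elz,eno,enz,eoz,fiz,fly,fry,iny,lyz] rk=34  ker:efl,efo,eir,elo,enr,eor,fil,fir,fiy,flo,flz,fno,fnr,for,foz,frz,iln,ilr,ily,ilz,inr,ior,iry,irz,lno,lnr,lny,lry,lrz,nor,noz,nrz,orz,ryz
∂3: piv[defl,defo,deir,delo,dflo,dfor,dirz,dnrz,eiln,eilr,einr,eior,elnr,enoz,fily,filz,firy,fnor,forz,ilny,lryz,norz] rk=22  ker:eflo,ilnr
rk∂_3=22

rank∂_3=22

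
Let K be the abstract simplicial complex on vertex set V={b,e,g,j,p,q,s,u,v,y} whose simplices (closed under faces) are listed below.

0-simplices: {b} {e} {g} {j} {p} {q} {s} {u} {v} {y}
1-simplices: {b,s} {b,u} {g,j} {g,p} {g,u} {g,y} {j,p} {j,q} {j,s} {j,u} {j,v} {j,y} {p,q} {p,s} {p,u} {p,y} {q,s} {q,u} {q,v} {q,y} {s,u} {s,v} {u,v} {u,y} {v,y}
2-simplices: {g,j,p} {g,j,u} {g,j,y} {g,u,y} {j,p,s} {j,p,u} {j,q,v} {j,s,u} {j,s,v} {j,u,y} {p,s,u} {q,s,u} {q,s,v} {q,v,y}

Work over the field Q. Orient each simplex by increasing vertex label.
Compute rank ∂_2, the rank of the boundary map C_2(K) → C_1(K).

n_0=10 n_1=25 n_2=14  [Q]
∂1: piv[bs,bu,gj,gp,gu,gy,jq,jv] rk=8  ker:jp,js,ju,jy,pq,ps,pu,py,qs,qu,qv,qy,su,sv,uv,uy,vy
∂2: piv[gjp,gju,gjy,guy,jps,jpu,jqv,jsu,jsv,qsu,qsv,qvy] rk=12  ker:juy,psu
rk∂_2=12

rank∂_2=12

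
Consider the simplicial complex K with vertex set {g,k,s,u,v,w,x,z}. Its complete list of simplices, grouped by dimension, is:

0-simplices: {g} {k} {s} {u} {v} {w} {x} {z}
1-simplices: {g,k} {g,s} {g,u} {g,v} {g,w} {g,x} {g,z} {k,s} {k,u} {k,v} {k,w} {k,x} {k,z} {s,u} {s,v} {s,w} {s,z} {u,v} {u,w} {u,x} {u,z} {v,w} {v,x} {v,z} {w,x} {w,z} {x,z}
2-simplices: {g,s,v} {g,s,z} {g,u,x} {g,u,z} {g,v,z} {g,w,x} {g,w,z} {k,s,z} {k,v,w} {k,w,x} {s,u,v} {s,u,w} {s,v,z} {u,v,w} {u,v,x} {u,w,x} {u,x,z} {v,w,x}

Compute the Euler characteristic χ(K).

χ(K)=-1

n_0=8 n_1=27 n_2=18
χ=+8−27+18=-1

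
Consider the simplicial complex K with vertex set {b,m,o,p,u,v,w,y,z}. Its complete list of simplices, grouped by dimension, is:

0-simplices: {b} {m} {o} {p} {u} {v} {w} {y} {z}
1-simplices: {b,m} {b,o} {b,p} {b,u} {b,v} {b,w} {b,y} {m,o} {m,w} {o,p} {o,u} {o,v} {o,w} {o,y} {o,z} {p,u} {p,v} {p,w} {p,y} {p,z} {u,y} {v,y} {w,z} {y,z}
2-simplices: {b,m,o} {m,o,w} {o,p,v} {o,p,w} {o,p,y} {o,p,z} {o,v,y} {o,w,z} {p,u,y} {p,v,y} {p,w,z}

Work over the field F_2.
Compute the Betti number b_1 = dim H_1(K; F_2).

n_0=9 n_1=24 n_2=11  [Z2]
∂1: piv[bm,bo,bp,bu,bv,bw,by,oz] rk=8  ker:mo,mw,op,ou,ov,ow,oy,pu,pv,pw,py,pz,uy,vy,wz,yz
∂2: piv[bmo,mow,opv,opw,opy,opz,ovy,owz,puy] rk=9  ker:pvy,pwz
b_1=(24−8)−9=7

b_1=7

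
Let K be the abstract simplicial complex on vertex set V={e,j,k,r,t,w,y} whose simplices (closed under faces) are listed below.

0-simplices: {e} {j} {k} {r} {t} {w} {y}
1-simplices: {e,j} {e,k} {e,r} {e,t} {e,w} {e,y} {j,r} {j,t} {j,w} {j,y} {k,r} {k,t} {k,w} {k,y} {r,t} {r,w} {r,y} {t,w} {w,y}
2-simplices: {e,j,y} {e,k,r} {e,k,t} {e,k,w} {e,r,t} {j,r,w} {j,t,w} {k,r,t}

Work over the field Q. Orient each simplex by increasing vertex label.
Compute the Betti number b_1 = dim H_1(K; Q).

n_0=7 n_1=19 n_2=8  [Q]
∂1: piv[ej,ek,er,et,ew,ey] rk=6  ker:jr,jt,jw,jy,kr,kt,kw,ky,rt,rw,ry,tw,wy
∂2: piv[ejy,ekr,ekt,ekw,ert,jrw,jtw] rk=7  ker:krt
b_1=(19−6)−7=6

b_1=6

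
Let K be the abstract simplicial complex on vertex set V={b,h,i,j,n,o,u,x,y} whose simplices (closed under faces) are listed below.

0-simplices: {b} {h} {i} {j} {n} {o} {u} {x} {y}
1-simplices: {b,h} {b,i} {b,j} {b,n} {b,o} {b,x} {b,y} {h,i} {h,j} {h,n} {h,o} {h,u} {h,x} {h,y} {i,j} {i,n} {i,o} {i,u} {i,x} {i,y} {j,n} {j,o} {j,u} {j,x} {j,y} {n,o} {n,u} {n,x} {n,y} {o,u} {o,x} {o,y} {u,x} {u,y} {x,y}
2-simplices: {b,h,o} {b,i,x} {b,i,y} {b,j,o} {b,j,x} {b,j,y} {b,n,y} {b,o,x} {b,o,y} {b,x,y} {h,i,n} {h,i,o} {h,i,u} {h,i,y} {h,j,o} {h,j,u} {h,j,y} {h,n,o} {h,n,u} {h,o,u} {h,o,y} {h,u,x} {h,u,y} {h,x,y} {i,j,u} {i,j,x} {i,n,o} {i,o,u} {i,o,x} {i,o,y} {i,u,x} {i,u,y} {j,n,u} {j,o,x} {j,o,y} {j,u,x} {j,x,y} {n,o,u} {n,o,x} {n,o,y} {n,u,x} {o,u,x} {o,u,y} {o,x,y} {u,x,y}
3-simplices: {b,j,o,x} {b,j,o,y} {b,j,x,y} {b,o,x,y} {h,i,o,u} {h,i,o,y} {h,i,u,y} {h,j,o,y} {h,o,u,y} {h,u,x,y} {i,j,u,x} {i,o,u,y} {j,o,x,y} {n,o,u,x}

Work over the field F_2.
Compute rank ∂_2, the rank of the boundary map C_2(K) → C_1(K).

rank∂_2=27

n_0=9 n_1=35 n_2=45 n_3=14  [Z2]
∂1: piv[bh,bi,bj,bn,bo,bx,by,hu] rk=8  ker:hi,hj,hn,ho,hx,hy,ij,in,io,iu,ix,iy,jn,jo,ju,jx,jy,no,nu,nx,ny,ou,ox,oy,ux,uy,xy
∂2: piv[bho,bix,biy,bjo,bjx,bjy,bny,box,boy,bxy,hin,hio,hiu,hiy,hjo,hju,hjy,hno,hnu,hou,hux,huy,hxy,iju,jnu,nox,noy] rk=27  ker:hoy,ijx,ino,iou,iox,ioy,iux,iuy,jox,joy,jux,jxy,nou,nux,oux,ouy,oxy,uxy
∂3: piv[bjox,bjoy,bjxy,boxy,hiou,hioy,hiuy,hjoy,houy,huxy,ijux,noux] rk=12  ker:iouy,joxy
rk∂_2=27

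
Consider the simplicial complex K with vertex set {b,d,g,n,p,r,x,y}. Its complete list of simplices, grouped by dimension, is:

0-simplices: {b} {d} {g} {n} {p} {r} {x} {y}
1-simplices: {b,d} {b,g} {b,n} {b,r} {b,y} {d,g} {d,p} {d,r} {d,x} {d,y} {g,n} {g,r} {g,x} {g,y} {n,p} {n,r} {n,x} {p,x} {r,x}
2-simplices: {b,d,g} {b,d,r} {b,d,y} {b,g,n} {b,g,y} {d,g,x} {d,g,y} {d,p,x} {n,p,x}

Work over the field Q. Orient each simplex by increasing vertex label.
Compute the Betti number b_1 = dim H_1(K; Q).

n_0=8 n_1=19 n_2=9  [Q]
∂1: piv[bd,bg,bn,br,by,dp,dx] rk=7  ker:dg,dr,dy,gn,gr,gx,gy,np,nr,nx,px,rx
∂2: piv[bdg,bdr,bdy,bgn,bgy,dgx,dpx,npx] rk=8  ker:dgy
b_1=(19−7)−8=4

b_1=4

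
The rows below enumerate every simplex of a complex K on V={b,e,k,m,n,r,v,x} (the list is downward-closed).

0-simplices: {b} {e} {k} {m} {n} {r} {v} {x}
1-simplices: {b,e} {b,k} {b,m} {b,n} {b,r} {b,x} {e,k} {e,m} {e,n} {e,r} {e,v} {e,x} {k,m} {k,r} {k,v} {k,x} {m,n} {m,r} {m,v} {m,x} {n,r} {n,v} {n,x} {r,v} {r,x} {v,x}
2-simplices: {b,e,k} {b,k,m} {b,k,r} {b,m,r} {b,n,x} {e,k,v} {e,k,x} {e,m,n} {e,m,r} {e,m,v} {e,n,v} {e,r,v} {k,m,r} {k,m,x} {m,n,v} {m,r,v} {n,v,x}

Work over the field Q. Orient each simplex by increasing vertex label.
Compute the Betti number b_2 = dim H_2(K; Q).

n_0=8 n_1=26 n_2=17  [Q]
∂1: piv[be,bk,bm,bn,br,bx,ev] rk=7  ker:ek,em,en,er,ex,km,kr,kv,kx,mn,mr,mv,mx,nr,nv,nx,rv,rx,vx
∂2: piv[bek,bkm,bkr,bmr,bnx,ekv,ekx,emn,emr,emv,env,erv,kmx,nvx] rk=14  ker:kmr,mnv,mrv
b_2=(17−14)−0=3

b_2=3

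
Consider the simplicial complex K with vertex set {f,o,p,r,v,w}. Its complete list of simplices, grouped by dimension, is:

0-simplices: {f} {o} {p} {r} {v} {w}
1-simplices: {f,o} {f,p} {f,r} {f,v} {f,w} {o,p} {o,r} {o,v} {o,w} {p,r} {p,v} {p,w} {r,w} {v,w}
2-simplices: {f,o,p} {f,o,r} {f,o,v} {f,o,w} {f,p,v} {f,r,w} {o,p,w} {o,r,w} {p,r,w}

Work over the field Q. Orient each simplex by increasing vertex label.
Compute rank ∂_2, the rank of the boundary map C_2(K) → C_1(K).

n_0=6 n_1=14 n_2=9  [Q]
∂1: piv[fo,fp,fr,fv,fw] rk=5  ker:op,or,ov,ow,pr,pv,pw,rw,vw
∂2: piv[fop,for,fov,fow,fpv,frw,opw,prw] rk=8  ker:orw
rk∂_2=8

rank∂_2=8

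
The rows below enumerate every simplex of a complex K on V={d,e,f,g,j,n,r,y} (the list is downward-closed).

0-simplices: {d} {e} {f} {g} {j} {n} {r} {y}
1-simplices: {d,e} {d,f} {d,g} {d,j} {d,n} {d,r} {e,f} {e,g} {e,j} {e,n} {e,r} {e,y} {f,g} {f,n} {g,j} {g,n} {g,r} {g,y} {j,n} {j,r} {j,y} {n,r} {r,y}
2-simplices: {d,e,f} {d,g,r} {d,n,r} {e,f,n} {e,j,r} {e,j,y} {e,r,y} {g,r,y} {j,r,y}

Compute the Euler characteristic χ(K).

χ(K)=-6

n_0=8 n_1=23 n_2=9
χ=+8−23+9=-6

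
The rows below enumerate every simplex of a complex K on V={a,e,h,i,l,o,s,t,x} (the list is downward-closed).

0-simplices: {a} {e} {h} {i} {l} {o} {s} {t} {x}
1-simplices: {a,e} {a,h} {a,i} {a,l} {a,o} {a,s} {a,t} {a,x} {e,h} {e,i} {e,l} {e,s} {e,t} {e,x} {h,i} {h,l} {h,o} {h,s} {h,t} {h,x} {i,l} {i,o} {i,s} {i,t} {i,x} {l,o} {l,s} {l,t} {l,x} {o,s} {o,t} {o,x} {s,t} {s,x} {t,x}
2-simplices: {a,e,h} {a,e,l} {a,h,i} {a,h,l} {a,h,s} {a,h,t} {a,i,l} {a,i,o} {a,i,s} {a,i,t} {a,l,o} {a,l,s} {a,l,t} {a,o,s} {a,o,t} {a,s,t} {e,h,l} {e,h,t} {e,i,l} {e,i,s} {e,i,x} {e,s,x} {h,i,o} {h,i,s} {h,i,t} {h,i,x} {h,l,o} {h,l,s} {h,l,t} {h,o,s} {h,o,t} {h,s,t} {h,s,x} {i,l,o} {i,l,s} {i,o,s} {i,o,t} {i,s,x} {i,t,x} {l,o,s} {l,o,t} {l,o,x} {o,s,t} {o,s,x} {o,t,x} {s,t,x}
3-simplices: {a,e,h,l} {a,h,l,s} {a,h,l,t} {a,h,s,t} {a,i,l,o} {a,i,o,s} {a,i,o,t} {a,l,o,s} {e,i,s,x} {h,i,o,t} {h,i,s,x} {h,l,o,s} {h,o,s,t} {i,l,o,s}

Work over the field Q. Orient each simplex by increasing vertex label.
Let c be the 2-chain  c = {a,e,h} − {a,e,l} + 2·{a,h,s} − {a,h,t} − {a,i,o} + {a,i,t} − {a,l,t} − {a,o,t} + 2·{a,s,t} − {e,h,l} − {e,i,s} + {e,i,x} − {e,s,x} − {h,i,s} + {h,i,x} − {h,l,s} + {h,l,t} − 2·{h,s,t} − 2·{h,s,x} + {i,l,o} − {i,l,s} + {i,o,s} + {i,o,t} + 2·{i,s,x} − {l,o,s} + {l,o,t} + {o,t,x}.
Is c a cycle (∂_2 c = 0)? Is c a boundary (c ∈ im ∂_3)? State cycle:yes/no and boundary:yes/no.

cycle:no boundary:no

n_0=9 n_1=35 n_2=46 n_3=14  [Q]
∂1: piv[ae,ah,ai,al,ao,as,at,ax] rk=8  ker:eh,ei,el,es,et,ex,hi,hl,ho,hs,ht,hx,il,io,is,it,ix,lo,ls,lt,lx,os,ot,ox,st,sx,tx
∂2: piv[aeh,ael,ahi,ahl,ahs,aht,ail,aio,ais,ait,alo,als,alt,aos,aot,ast,eht,eil,eis,eix,esx,hio,hix,itx,lox,osx] rk=26  ker:ehl,his,hit,hlo,hls,hlt,hos,hot,hst,hsx,ilo,ils,ios,iot,isx,los,lot,ost,otx,stx
∂3: piv[aehl,ahls,ahlt,ahst,ailo,aios,aiot,alos,eisx,hiot,hisx,hlos,host,ilos] rk=14
∂2c = −{h,l} + {h,x} + {l,o} − {l,s} − {l,t} + 2·{o,t} − {o,x} − {s,x} + {t,x}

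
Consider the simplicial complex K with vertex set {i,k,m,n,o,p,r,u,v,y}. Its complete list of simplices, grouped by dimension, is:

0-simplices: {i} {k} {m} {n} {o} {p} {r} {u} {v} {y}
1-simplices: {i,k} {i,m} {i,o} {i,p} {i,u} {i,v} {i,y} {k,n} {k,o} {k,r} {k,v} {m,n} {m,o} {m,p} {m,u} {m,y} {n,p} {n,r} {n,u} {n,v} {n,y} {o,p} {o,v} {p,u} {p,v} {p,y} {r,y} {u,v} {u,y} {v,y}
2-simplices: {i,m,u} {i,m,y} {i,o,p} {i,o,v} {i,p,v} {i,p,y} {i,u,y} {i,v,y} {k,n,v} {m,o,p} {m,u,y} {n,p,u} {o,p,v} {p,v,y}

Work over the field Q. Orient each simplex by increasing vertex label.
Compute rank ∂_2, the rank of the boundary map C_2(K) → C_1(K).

n_0=10 n_1=30 n_2=14  [Q]
∂1: piv[ik,im,io,ip,iu,iv,iy,kn,kr] rk=9  ker:ko,kv,mn,mo,mp,mu,my,np,nr,nu,nv,ny,op,ov,pu,pv,py,ry,uv,uy,vy
∂2: piv[imu,imy,iop,iov,ipv,ipy,iuy,ivy,knv,mop,npu] rk=11  ker:muy,opv,pvy
rk∂_2=11

rank∂_2=11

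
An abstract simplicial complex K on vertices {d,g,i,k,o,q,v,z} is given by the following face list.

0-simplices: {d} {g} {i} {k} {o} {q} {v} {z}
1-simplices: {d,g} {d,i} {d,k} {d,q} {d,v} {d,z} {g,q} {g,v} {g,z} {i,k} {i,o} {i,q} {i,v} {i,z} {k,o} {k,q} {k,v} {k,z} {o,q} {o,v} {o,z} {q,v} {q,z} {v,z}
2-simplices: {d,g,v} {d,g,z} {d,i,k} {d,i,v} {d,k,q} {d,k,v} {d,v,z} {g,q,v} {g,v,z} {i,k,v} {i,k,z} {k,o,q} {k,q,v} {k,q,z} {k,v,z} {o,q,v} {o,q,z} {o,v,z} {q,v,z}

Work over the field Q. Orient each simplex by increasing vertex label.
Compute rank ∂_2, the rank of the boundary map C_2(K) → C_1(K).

rank∂_2=15

n_0=8 n_1=24 n_2=19  [Q]
∂1: piv[dg,di,dk,dq,dv,dz,io] rk=7  ker:gq,gv,gz,ik,iq,iv,iz,ko,kq,kv,kz,oq,ov,oz,qv,qz,vz
∂2: piv[dgv,dgz,dik,div,dkq,dkv,dvz,gqv,ikz,koq,kqv,kqz,kvz,oqv,oqz] rk=15  ker:gvz,ikv,ovz,qvz
rk∂_2=15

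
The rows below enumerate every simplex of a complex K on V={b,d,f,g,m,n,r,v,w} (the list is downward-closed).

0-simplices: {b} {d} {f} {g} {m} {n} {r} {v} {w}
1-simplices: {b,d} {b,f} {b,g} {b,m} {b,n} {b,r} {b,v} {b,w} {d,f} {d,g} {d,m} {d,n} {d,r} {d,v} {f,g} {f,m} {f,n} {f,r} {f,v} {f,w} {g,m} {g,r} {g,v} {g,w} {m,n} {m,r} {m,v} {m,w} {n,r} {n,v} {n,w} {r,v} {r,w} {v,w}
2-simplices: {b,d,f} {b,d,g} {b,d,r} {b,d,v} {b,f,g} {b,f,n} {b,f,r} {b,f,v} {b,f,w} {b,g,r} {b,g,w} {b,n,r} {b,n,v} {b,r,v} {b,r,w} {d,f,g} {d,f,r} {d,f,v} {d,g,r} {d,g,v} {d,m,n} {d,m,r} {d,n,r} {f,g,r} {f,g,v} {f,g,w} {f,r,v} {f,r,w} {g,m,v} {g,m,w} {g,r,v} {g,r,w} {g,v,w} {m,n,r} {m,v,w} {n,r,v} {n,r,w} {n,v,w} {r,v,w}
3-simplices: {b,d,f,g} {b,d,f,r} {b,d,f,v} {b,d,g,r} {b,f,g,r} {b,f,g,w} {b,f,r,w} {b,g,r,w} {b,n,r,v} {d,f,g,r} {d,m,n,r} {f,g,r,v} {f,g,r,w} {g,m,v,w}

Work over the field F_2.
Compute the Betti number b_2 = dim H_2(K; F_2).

b_2=4

n_0=9 n_1=34 n_2=39 n_3=14  [Z2]
∂1: piv[bd,bf,bg,bm,bn,br,bv,bw] rk=8  ker:df,dg,dm,dn,dr,dv,fg,fm,fn,fr,fv,fw,gm,gr,gv,gw,mn,mr,mv,mw,nr,nv,nw,rv,rw,vw
∂2: piv[bdf,bdg,bdr,bdv,bfg,bfn,bfr,bfv,bfw,bgr,bgw,bnr,bnv,brv,brw,dgv,dmn,dmr,dnr,gmv,gmw,gvw,nrw] rk=23  ker:dfg,dfr,dfv,dgr,fgr,fgv,fgw,frv,frw,grv,grw,mnr,mvw,nrv,nvw,rvw
∂3: piv[bdfg,bdfr,bdfv,bdgr,bfgr,bfgw,bfrw,bgrw,bnrv,dmnr,fgrv,gmvw] rk=12  ker:dfgr,fgrw
b_2=(39−23)−12=4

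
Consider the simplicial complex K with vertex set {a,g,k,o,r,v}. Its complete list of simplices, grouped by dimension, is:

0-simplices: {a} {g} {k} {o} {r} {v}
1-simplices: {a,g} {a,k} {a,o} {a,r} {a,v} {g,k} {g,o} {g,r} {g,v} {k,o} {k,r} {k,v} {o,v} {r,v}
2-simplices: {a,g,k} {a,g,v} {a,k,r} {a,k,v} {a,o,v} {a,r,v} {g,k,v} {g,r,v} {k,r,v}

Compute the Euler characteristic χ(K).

n_0=6 n_1=14 n_2=9
χ=+6−14+9=1

χ(K)=1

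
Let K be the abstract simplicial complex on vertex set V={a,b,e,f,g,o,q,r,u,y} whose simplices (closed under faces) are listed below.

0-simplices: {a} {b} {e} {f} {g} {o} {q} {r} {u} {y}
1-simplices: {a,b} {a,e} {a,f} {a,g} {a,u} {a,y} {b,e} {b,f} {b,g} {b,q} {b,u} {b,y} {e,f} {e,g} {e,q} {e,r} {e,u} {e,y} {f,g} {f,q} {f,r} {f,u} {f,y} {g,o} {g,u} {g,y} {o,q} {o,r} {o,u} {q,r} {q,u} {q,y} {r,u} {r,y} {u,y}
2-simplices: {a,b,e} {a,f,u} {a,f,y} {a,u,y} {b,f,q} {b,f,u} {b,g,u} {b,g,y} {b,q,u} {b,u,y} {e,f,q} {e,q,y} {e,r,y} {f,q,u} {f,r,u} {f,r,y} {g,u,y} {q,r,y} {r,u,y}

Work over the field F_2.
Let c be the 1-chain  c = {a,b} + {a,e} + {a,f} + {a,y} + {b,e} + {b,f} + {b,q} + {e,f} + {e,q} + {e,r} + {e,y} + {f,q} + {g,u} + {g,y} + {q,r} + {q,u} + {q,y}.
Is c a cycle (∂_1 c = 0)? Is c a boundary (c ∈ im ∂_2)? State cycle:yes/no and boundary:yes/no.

cycle:yes boundary:yes

n_0=10 n_1=35 n_2=19  [Z2]
∂1: piv[ab,ae,af,ag,au,ay,bq,er,go] rk=9  ker:be,bf,bg,bu,by,ef,eg,eq,eu,ey,fg,fq,fr,fu,fy,gu,gy,oq,or,ou,qr,qu,qy,ru,ry,uy
∂2: piv[abe,afu,afy,auy,bfq,bfu,bgu,bgy,bqu,buy,efq,eqy,ery,fru,fry,qry] rk=16  ker:fqu,guy,ruy
∂1c = 0
c vs im∂2: reduces to 0 ⇒ boundary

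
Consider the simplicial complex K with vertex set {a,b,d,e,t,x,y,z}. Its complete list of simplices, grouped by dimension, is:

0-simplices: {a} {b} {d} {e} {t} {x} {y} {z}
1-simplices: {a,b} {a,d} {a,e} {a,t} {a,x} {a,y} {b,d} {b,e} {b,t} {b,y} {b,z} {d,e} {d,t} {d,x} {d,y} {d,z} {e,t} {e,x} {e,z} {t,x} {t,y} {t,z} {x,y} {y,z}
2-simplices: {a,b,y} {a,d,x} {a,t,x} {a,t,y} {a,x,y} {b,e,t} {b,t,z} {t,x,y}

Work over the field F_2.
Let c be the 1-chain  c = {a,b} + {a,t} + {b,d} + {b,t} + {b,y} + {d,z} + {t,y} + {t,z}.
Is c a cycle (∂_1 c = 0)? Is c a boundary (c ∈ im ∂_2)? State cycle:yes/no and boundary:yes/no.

cycle:yes boundary:no

n_0=8 n_1=24 n_2=8  [Z2]
∂1: piv[ab,ad,ae,at,ax,ay,bz] rk=7  ker:bd,be,bt,by,de,dt,dx,dy,dz,et,ex,ez,tx,ty,tz,xy,yz
∂2: piv[aby,adx,atx,aty,axy,bet,btz] rk=7  ker:txy
∂1c = 0
c vs im∂2: residual ≠ 0 ⇒ not boundary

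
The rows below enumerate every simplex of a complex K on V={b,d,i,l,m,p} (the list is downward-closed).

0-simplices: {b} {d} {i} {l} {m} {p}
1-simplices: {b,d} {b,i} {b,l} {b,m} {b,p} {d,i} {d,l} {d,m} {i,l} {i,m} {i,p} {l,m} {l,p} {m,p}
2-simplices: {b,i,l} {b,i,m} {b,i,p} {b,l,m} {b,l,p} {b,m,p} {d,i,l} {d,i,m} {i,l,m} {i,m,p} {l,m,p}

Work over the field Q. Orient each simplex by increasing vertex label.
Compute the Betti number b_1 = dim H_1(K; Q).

n_0=6 n_1=14 n_2=11  [Q]
∂1: piv[bd,bi,bl,bm,bp] rk=5  ker:di,dl,dm,il,im,ip,lm,lp,mp
∂2: piv[bil,bim,bip,blm,blp,bmp,dil,dim] rk=8  ker:ilm,imp,lmp
b_1=(14−5)−8=1

b_1=1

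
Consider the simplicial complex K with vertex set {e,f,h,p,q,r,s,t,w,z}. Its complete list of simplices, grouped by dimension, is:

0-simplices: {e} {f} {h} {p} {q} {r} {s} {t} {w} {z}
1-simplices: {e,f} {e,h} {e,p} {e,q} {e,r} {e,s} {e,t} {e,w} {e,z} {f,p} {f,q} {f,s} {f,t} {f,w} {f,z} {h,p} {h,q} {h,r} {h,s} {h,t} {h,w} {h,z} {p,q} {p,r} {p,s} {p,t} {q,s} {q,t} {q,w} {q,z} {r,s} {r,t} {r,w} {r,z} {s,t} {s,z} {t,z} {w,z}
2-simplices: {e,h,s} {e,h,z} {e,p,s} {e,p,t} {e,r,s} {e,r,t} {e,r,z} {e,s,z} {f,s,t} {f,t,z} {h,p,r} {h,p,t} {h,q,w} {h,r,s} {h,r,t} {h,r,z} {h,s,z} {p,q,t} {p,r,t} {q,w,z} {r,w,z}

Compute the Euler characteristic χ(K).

χ(K)=-7

n_0=10 n_1=38 n_2=21
χ=+10−38+21=-7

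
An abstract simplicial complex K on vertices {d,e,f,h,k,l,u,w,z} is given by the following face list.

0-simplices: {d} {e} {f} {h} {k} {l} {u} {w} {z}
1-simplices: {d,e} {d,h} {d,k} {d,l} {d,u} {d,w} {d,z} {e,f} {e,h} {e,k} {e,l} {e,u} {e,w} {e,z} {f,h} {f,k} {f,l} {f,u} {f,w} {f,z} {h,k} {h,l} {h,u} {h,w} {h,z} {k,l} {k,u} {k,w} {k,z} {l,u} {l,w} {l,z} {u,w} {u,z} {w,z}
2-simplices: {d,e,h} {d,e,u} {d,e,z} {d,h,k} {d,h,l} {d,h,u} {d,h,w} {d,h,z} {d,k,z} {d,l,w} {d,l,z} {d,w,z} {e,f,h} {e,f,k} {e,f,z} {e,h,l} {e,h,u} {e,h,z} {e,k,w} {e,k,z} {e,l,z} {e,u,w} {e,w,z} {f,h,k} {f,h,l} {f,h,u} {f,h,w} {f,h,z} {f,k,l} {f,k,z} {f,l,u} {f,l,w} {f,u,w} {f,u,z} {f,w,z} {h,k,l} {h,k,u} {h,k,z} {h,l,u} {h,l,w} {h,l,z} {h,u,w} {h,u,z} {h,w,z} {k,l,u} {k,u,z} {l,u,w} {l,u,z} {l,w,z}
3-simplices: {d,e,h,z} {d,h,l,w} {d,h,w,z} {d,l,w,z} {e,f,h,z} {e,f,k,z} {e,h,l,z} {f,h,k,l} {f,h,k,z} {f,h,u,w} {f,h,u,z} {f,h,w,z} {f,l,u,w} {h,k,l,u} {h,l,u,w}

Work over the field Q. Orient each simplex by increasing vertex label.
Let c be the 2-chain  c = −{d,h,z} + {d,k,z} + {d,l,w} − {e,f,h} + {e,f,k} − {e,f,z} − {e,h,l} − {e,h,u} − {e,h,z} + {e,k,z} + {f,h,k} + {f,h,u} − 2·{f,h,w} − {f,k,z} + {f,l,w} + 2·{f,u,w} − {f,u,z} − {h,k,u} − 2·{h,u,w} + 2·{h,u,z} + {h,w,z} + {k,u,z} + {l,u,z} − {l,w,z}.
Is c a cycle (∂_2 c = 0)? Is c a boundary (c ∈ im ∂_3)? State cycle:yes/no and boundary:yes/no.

n_0=9 n_1=35 n_2=49 n_3=15  [Q]
∂1: piv[de,dh,dk,dl,du,dw,dz,ef] rk=8  ker:eh,ek,el,eu,ew,ez,fh,fk,fl,fu,fw,fz,hk,hl,hu,hw,hz,kl,ku,kw,kz,lu,lw,lz,uw,uz,wz
∂2: piv[deh,deu,dez,dhk,dhl,dhu,dhw,dhz,dkz,dlw,dlz,dwz,efh,efk,efz,ehl,ekw,ekz,euw,ewz,fhl,fhu,fhw,fkl,flu,fuz,hku] rk=27  ker:ehu,ehz,elz,fhk,fhz,fkz,flw,fuw,fwz,hkl,hkz,hlu,hlw,hlz,huw,huz,hwz,klu,kuz,luw,luz,lwz
∂3: piv[dehz,dhlw,dhwz,dlwz,efhz,efkz,ehlz,fhkl,fhkz,fhuw,fhuz,fhwz,fluw,hklu,hluw] rk=15
∂2c = −{d,h} + {d,k} + {d,l} − {d,w} − {e,f} − 2·{e,h} + {e,l} + {e,u} + {e,z} − {f,h} − {f,k} + {f,l} − {f,w} + {f,z} − {h,l} + {h,u} + {h,w} − 5·{h,z} + {l,u} + {l,w} + 3·{u,z}

cycle:no boundary:no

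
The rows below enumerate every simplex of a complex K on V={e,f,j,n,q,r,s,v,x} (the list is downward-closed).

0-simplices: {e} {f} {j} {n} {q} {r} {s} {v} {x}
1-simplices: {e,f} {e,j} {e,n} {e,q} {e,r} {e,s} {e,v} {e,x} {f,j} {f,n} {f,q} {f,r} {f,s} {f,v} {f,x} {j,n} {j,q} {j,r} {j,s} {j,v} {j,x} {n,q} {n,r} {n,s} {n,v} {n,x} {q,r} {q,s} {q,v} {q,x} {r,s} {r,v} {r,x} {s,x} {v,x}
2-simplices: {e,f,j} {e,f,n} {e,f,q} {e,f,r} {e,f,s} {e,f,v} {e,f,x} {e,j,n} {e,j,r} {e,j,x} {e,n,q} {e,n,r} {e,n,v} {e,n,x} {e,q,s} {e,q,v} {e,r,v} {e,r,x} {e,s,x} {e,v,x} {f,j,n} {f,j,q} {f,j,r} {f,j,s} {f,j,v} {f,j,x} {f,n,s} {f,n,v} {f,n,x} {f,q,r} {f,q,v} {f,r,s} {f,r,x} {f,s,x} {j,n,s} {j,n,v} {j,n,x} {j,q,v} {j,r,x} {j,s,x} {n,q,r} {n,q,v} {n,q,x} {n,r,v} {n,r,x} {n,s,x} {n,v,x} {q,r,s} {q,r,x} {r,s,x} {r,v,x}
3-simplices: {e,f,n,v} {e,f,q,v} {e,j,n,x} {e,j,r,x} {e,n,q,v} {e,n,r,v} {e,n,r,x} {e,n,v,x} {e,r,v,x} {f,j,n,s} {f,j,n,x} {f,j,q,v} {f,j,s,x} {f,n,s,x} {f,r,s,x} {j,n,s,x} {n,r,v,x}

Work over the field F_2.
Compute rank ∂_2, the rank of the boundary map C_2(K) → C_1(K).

n_0=9 n_1=35 n_2=51 n_3=17  [Z2]
∂1: piv[ef,ej,en,eq,er,es,ev,ex] rk=8  ker:fj,fn,fq,fr,fs,fv,fx,jn,jq,jr,js,jv,jx,nq,nr,ns,nv,nx,qr,qs,qv,qx,rs,rv,rx,sx,vx
∂2: piv[efj,efn,efq,efr,efs,efv,efx,ejn,ejr,ejx,enq,enr,env,enx,eqs,eqv,erv,erx,esx,evx,fjq,fjs,fjv,fns,fqr,frs,nqx] rk=27  ker:fjn,fjr,fjx,fnv,fnx,fqv,frx,fsx,jns,jnv,jnx,jqv,jrx,jsx,nqr,nqv,nrv,nrx,nsx,nvx,qrs,qrx,rsx,rvx
∂3: piv[efnv,efqv,ejnx,ejrx,enqv,enrv,enrx,envx,ervx,fjns,fjnx,fjqv,fjsx,fnsx,frsx] rk=15  ker:jnsx,nrvx
rk∂_2=27

rank∂_2=27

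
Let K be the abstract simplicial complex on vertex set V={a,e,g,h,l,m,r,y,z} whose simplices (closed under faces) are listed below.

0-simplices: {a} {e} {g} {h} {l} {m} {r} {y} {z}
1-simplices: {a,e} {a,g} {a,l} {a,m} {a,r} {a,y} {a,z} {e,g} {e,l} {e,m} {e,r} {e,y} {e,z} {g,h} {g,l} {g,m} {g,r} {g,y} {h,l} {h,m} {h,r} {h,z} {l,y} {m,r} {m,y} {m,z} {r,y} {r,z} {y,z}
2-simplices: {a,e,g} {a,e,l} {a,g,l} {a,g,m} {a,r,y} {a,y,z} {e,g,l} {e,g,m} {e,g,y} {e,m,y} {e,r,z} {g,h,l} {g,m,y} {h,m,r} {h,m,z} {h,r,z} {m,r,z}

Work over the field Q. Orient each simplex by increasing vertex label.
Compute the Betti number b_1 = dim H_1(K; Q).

n_0=9 n_1=29 n_2=17  [Q]
∂1: piv[ae,ag,al,am,ar,ay,az,gh] rk=8  ker:eg,el,em,er,ey,ez,gl,gm,gr,gy,hl,hm,hr,hz,ly,mr,my,mz,ry,rz,yz
∂2: piv[aeg,ael,agl,agm,ary,ayz,egm,egy,emy,erz,ghl,hmr,hmz,hrz] rk=14  ker:egl,gmy,mrz
b_1=(29−8)−14=7

b_1=7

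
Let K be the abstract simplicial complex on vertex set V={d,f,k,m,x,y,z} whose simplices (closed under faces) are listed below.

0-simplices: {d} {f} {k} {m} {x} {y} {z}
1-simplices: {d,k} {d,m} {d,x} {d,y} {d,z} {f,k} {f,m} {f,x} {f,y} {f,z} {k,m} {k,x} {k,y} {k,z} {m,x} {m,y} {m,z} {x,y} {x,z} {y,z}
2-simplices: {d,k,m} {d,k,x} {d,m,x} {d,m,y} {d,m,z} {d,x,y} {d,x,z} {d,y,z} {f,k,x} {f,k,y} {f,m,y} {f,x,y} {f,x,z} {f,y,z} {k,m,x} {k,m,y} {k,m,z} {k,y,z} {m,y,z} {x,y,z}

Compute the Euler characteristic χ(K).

χ(K)=7

n_0=7 n_1=20 n_2=20
χ=+7−20+20=7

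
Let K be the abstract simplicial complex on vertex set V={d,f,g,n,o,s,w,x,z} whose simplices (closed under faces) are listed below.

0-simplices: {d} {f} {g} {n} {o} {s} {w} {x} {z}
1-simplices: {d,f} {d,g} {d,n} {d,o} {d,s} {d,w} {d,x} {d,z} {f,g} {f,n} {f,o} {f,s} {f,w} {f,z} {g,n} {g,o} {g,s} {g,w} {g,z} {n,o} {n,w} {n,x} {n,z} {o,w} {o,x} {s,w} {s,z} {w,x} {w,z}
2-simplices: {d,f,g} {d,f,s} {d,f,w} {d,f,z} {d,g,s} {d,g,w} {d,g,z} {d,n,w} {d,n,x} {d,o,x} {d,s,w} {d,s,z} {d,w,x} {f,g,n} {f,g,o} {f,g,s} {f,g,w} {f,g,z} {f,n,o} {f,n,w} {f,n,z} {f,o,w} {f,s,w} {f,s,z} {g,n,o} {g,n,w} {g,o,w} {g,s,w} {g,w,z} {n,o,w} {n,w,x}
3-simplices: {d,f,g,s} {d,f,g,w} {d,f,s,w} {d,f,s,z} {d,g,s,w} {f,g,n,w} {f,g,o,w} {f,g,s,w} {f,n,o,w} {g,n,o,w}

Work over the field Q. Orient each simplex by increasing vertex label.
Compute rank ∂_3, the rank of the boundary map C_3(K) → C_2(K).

rank∂_3=9

n_0=9 n_1=29 n_2=31 n_3=10  [Q]
∂1: piv[df,dg,dn,do,ds,dw,dx,dz] rk=8  ker:fg,fn,fo,fs,fw,fz,gn,go,gs,gw,gz,no,nw,nx,nz,ow,ox,sw,sz,wx,wz
∂2: piv[dfg,dfs,dfw,dfz,dgs,dgw,dgz,dnw,dnx,dox,dsw,dsz,dwx,fgn,fgo,fno,fnw,fnz,fow,gwz] rk=20  ker:fgs,fgw,fgz,fsw,fsz,gno,gnw,gow,gsw,now,nwx
∂3: piv[dfgs,dfgw,dfsw,dfsz,dgsw,fgnw,fgow,fnow,gnow] rk=9  ker:fgsw
rk∂_3=9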